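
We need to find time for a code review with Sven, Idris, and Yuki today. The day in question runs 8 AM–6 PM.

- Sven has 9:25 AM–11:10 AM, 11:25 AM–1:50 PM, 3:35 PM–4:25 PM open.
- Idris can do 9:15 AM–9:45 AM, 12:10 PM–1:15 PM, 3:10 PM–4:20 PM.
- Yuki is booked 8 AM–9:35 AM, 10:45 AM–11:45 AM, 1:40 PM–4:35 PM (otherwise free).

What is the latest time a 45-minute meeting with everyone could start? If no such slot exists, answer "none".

Sven free: 09:25-11:10, 11:25-13:50, 15:35-16:25.
Idris free: 09:15-09:45, 12:10-13:15, 15:10-16:20.
Yuki free: 09:35-10:45, 11:45-13:40, 16:35-18:00 (invert busy blocks within the working day).
Sven ∩ Idris: 09:25-09:45, 12:10-13:15, 15:35-16:20.
Sven ∩ Idris ∩ Yuki: 09:35-09:45, 12:10-13:15.
So the common availability across everyone is 09:35-09:45, 12:10-13:15.
The last common window of at least 45 minutes is 12:10-13:15; a 45-minute meeting can start as late as 12:30 and still end by 13:15.

12:30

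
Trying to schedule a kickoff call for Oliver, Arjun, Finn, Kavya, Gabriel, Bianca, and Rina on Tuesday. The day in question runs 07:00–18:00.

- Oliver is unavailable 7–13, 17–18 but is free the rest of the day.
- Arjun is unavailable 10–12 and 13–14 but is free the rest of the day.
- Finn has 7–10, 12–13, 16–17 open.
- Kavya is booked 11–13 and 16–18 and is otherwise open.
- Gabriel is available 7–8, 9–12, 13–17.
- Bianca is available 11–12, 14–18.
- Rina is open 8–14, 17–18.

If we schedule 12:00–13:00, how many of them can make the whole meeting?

Oliver free: 13:00-17:00 (invert busy blocks within the working day).
Arjun free: 07:00-10:00, 12:00-13:00, 14:00-18:00 (invert busy blocks within the working day).
Finn free: 07:00-10:00, 12:00-13:00, 16:00-17:00.
Kavya free: 07:00-11:00, 13:00-16:00 (invert busy blocks within the working day).
Gabriel free: 07:00-08:00, 09:00-12:00, 13:00-17:00.
Bianca free: 11:00-12:00, 14:00-18:00.
Rina free: 08:00-14:00, 17:00-18:00.
Arjun, Finn, and Rina can make the full 12:00-13:00 slot — that's 3.

3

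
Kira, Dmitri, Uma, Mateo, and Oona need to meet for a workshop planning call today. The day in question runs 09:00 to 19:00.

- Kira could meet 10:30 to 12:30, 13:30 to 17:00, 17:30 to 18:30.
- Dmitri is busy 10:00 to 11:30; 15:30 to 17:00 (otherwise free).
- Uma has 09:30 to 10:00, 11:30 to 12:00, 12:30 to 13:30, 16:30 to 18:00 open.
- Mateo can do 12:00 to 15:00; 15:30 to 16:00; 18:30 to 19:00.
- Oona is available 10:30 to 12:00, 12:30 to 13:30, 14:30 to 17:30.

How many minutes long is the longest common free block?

0

Kira free: 10:30-12:30, 13:30-17:00, 17:30-18:30.
Dmitri free: 09:00-10:00, 11:30-15:30, 17:00-19:00 (invert busy blocks within the working day).
Uma free: 09:30-10:00, 11:30-12:00, 12:30-13:30, 16:30-18:00.
Mateo free: 12:00-15:00, 15:30-16:00, 18:30-19:00.
Oona free: 10:30-12:00, 12:30-13:30, 14:30-17:30.
Kira ∩ Dmitri: 11:30-12:30, 13:30-15:30, 17:30-18:30.
Kira ∩ Dmitri ∩ Uma: 11:30-12:00, 17:30-18:00.
Kira ∩ Dmitri ∩ Uma ∩ Mateo: ∅.
Kira ∩ Dmitri ∩ Uma ∩ Mateo ∩ Oona: ∅.
There is no time when everyone is free.
No common window exists, so the longest block is 0 minutes.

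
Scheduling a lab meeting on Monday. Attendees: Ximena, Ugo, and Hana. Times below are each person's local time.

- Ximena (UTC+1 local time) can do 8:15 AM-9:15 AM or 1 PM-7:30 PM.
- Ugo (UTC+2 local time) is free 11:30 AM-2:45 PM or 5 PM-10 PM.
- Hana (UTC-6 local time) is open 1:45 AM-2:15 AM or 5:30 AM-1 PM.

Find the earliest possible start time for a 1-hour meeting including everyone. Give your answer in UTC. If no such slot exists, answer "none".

Ximena in UTC: 07:15-08:15, 12:00-18:30 (subtract 1h to convert from UTC+1).
Ugo in UTC: 09:30-12:45, 15:00-20:00 (subtract 2h to convert from UTC+2).
Hana in UTC: 07:45-08:15, 11:30-19:00 (add 6h to convert from UTC-6).
Ximena ∩ Ugo: 12:00-12:45, 15:00-18:30.
Ximena ∩ Ugo ∩ Hana: 12:00-12:45, 15:00-18:30.
The first common window of at least 60 minutes is 15:00-18:30, so the earliest start is 15:00.

15:00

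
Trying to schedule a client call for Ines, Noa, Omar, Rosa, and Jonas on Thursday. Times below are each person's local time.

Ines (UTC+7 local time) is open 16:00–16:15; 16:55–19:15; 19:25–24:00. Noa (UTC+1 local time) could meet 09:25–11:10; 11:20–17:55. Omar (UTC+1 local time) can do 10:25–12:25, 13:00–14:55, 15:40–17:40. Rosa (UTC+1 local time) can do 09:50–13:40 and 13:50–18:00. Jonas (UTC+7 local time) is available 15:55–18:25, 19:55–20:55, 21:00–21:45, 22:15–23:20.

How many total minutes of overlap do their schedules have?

Ines in UTC: 09:00-09:15, 09:55-12:15, 12:25-17:00 (subtract 7h to convert from UTC+7).
Noa in UTC: 08:25-10:10, 10:20-16:55 (subtract 1h to convert from UTC+1).
Omar in UTC: 09:25-11:25, 12:00-13:55, 14:40-16:40 (subtract 1h to convert from UTC+1).
Rosa in UTC: 08:50-12:40, 12:50-17:00 (subtract 1h to convert from UTC+1).
Jonas in UTC: 08:55-11:25, 12:55-13:55, 14:00-14:45, 15:15-16:20 (subtract 7h to convert from UTC+7).
Ines ∩ Noa: 09:00-09:15, 09:55-10:10, 10:20-12:15, 12:25-16:55.
Ines ∩ Noa ∩ Omar: 09:55-10:10, 10:20-11:25, 12:00-12:15, 12:25-13:55, 14:40-16:40.
Ines ∩ Noa ∩ Omar ∩ Rosa: 09:55-10:10, 10:20-11:25, 12:00-12:15, 12:25-12:40, 12:50-13:55, 14:40-16:40.
Ines ∩ Noa ∩ Omar ∩ Rosa ∩ Jonas: 09:55-10:10, 10:20-11:25, 12:55-13:55, 14:40-14:45, 15:15-16:20.
Summing the common windows: 15 + 65 + 60 + 5 + 65 = 210 minutes.

210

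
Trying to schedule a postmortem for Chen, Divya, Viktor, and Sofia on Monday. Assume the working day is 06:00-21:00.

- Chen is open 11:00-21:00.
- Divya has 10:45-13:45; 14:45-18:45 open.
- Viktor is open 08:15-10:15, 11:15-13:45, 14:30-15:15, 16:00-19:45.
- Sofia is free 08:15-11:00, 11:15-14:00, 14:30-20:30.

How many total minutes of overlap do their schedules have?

345

Chen ∩ Divya: 11:00-13:45, 14:45-18:45.
Chen ∩ Divya ∩ Viktor: 11:15-13:45, 14:45-15:15, 16:00-18:45.
Chen ∩ Divya ∩ Viktor ∩ Sofia: 11:15-13:45, 14:45-15:15, 16:00-18:45.
Summing the common windows: 150 + 30 + 165 = 345 minutes.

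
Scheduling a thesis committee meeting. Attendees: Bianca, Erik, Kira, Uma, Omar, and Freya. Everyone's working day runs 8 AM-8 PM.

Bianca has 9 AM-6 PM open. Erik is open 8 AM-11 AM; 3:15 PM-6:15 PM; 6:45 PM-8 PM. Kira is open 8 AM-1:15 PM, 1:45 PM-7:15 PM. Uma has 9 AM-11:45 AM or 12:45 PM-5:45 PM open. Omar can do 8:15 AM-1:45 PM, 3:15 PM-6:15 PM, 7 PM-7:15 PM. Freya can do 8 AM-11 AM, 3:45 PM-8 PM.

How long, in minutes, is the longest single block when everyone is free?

120

Bianca ∩ Erik: 09:00-11:00, 15:15-18:00.
Bianca ∩ Erik ∩ Kira: 09:00-11:00, 15:15-18:00.
Bianca ∩ Erik ∩ Kira ∩ Uma: 09:00-11:00, 15:15-17:45.
Bianca ∩ Erik ∩ Kira ∩ Uma ∩ Omar: 09:00-11:00, 15:15-17:45.
Bianca ∩ Erik ∩ Kira ∩ Uma ∩ Omar ∩ Freya: 09:00-11:00, 15:45-17:45.
Those are the intersection windows.
The longest is 09:00-11:00 at 120 minutes.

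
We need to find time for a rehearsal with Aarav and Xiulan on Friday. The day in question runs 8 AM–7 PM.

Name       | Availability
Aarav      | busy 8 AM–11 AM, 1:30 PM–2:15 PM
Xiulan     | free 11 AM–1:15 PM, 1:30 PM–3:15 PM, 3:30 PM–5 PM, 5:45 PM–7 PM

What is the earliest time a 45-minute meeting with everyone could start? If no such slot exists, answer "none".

Aarav free: 11:00-13:30, 14:15-19:00 (invert busy blocks within the working day).
Xiulan free: 11:00-13:15, 13:30-15:15, 15:30-17:00, 17:45-19:00.
Aarav ∩ Xiulan: 11:00-13:15, 14:15-15:15, 15:30-17:00, 17:45-19:00.
The first common window of at least 45 minutes is 11:00-13:15, so the earliest start is 11:00.

11:00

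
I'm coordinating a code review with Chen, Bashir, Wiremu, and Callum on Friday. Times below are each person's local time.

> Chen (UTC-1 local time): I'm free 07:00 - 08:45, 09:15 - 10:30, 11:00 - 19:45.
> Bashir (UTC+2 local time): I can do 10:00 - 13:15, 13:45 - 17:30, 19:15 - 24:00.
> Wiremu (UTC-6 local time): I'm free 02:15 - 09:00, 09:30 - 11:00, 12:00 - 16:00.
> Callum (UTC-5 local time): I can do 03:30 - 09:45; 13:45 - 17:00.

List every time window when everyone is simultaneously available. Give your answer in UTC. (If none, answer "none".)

08:30-09:45, 10:15-11:15, 12:00-14:45, 18:45-20:45

Chen in UTC: 08:00-09:45, 10:15-11:30, 12:00-20:45 (add 1h to convert from UTC-1).
Bashir in UTC: 08:00-11:15, 11:45-15:30, 17:15-22:00 (subtract 2h to convert from UTC+2).
Wiremu in UTC: 08:15-15:00, 15:30-17:00, 18:00-22:00 (add 6h to convert from UTC-6).
Callum in UTC: 08:30-14:45, 18:45-22:00 (add 5h to convert from UTC-5).
Chen ∩ Bashir: 08:00-09:45, 10:15-11:15, 12:00-15:30, 17:15-20:45.
Chen ∩ Bashir ∩ Wiremu: 08:15-09:45, 10:15-11:15, 12:00-15:00, 18:00-20:45.
Chen ∩ Bashir ∩ Wiremu ∩ Callum: 08:30-09:45, 10:15-11:15, 12:00-14:45, 18:45-20:45.
Those are the intersection windows.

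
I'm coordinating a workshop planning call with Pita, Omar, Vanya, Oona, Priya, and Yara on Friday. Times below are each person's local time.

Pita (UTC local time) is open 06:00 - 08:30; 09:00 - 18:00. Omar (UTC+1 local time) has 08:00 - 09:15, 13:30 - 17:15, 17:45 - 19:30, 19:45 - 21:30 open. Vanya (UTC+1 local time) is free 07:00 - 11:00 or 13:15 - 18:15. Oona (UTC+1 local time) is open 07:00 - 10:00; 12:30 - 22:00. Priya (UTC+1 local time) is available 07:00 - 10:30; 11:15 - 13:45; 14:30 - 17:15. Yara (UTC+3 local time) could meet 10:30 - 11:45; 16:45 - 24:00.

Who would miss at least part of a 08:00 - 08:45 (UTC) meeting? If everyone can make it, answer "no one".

Omar, Pita

Pita in UTC: 06:00-08:30, 09:00-18:00.
Omar in UTC: 07:00-08:15, 12:30-16:15, 16:45-18:30, 18:45-20:30 (subtract 1h to convert from UTC+1).
Vanya in UTC: 06:00-10:00, 12:15-17:15 (subtract 1h to convert from UTC+1).
Oona in UTC: 06:00-09:00, 11:30-21:00 (subtract 1h to convert from UTC+1).
Priya in UTC: 06:00-09:30, 10:15-12:45, 13:30-16:15 (subtract 1h to convert from UTC+1).
Yara in UTC: 07:30-08:45, 13:45-21:00 (subtract 3h to convert from UTC+3).
Pita: not fully free for 08:00-08:45. Omar: not fully free for 08:00-08:45. Vanya: free for 08:00-08:45. Oona: free for 08:00-08:45. Priya: free for 08:00-08:45. Yara: free for 08:00-08:45.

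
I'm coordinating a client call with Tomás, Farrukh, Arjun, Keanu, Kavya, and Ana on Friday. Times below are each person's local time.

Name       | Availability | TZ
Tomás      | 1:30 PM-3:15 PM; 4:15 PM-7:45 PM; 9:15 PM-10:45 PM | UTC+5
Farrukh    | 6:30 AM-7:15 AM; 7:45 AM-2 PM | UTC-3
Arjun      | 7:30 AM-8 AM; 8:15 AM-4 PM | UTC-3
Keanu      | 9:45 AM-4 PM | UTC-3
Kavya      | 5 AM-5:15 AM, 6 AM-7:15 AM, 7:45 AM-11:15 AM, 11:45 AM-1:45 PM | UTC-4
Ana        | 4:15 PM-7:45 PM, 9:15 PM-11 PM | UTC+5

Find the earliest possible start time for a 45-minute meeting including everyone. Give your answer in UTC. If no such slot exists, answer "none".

12:45

Tomás in UTC: 08:30-10:15, 11:15-14:45, 16:15-17:45 (subtract 5h to convert from UTC+5).
Farrukh in UTC: 09:30-10:15, 10:45-17:00 (add 3h to convert from UTC-3).
Arjun in UTC: 10:30-11:00, 11:15-19:00 (add 3h to convert from UTC-3).
Keanu in UTC: 12:45-19:00 (add 3h to convert from UTC-3).
Kavya in UTC: 09:00-09:15, 10:00-11:15, 11:45-15:15, 15:45-17:45 (add 4h to convert from UTC-4).
Ana in UTC: 11:15-14:45, 16:15-18:00 (subtract 5h to convert from UTC+5).
Tomás ∩ Farrukh: 09:30-10:15, 11:15-14:45, 16:15-17:00.
Tomás ∩ Farrukh ∩ Arjun: 11:15-14:45, 16:15-17:00.
Tomás ∩ Farrukh ∩ Arjun ∩ Keanu: 12:45-14:45, 16:15-17:00.
Tomás ∩ Farrukh ∩ Arjun ∩ Keanu ∩ Kavya: 12:45-14:45, 16:15-17:00.
Tomás ∩ Farrukh ∩ Arjun ∩ Keanu ∩ Kavya ∩ Ana: 12:45-14:45, 16:15-17:00.
Those are the intersection windows.
The first common window of at least 45 minutes is 12:45-14:45, so the earliest start is 12:45.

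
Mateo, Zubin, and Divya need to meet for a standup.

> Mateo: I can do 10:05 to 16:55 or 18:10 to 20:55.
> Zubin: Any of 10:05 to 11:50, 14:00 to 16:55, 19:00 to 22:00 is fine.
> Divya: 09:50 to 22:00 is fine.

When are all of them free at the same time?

Mateo ∩ Zubin: 10:05-11:50, 14:00-16:55, 19:00-20:55.
Mateo ∩ Zubin ∩ Divya: 10:05-11:50, 14:00-16:55, 19:00-20:55.

10:05-11:50, 14:00-16:55, 19:00-20:55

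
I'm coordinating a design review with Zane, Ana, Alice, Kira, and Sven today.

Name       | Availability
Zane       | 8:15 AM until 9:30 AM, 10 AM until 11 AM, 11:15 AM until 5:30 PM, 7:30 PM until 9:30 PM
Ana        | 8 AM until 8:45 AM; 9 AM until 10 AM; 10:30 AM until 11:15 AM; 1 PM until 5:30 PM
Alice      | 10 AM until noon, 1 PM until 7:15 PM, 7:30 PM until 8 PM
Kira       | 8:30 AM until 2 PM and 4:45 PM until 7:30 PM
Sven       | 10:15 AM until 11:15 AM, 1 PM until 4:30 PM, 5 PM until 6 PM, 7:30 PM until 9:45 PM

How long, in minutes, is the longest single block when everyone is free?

60

Zane ∩ Ana: 08:15-08:45, 09:00-09:30, 10:30-11:00, 13:00-17:30.
Zane ∩ Ana ∩ Alice: 10:30-11:00, 13:00-17:30.
Zane ∩ Ana ∩ Alice ∩ Kira: 10:30-11:00, 13:00-14:00, 16:45-17:30.
Zane ∩ Ana ∩ Alice ∩ Kira ∩ Sven: 10:30-11:00, 13:00-14:00, 17:00-17:30.
Those are the intersection windows.
The longest is 13:00-14:00 at 60 minutes.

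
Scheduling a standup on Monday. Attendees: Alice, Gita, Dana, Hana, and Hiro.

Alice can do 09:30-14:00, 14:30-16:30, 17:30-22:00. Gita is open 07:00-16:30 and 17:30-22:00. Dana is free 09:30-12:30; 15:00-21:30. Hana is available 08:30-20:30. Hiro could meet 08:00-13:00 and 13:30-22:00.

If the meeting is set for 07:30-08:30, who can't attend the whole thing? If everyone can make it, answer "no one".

Alice: not fully free for 07:30-08:30. Gita: free for 07:30-08:30. Dana: not fully free for 07:30-08:30. Hana: not fully free for 07:30-08:30. Hiro: not fully free for 07:30-08:30.

Alice, Dana, Hana, Hiro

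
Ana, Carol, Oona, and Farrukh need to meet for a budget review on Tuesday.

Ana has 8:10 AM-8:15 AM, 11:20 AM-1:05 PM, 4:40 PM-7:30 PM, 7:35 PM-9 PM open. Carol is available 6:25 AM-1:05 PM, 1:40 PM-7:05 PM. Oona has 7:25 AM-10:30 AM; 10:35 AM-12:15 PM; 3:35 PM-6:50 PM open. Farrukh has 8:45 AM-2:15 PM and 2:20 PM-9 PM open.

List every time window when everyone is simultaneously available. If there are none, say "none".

Ana ∩ Carol: 08:10-08:15, 11:20-13:05, 16:40-19:05.
Ana ∩ Carol ∩ Oona: 08:10-08:15, 11:20-12:15, 16:40-18:50.
Ana ∩ Carol ∩ Oona ∩ Farrukh: 11:20-12:15, 16:40-18:50.
So the common availability across everyone is 11:20-12:15, 16:40-18:50.

11:20-12:15, 16:40-18:50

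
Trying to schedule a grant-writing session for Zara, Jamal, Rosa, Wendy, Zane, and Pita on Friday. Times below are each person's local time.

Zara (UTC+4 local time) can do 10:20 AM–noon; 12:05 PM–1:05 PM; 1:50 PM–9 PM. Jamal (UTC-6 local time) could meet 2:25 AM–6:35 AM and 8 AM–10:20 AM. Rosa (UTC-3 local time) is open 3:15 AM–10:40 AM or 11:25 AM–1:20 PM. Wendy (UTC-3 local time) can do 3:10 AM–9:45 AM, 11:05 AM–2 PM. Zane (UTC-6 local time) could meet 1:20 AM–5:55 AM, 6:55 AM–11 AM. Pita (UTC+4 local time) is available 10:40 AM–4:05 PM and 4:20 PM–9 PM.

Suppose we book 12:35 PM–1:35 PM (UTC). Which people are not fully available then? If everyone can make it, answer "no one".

Zara in UTC: 06:20-08:00, 08:05-09:05, 09:50-17:00 (subtract 4h to convert from UTC+4).
Jamal in UTC: 08:25-12:35, 14:00-16:20 (add 6h to convert from UTC-6).
Rosa in UTC: 06:15-13:40, 14:25-16:20 (add 3h to convert from UTC-3).
Wendy in UTC: 06:10-12:45, 14:05-17:00 (add 3h to convert from UTC-3).
Zane in UTC: 07:20-11:55, 12:55-17:00 (add 6h to convert from UTC-6).
Pita in UTC: 06:40-12:05, 12:20-17:00 (subtract 4h to convert from UTC+4).
Zara: free for 12:35-13:35. Jamal: not fully free for 12:35-13:35. Rosa: free for 12:35-13:35. Wendy: not fully free for 12:35-13:35. Zane: not fully free for 12:35-13:35. Pita: free for 12:35-13:35.

Jamal, Wendy, Zane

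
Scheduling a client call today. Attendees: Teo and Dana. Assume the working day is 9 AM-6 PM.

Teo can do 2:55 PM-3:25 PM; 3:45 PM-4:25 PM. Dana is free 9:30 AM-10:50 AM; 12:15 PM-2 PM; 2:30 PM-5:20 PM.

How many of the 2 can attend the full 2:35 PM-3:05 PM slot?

Dana can make the full 14:35-15:05 slot — that's 1.

1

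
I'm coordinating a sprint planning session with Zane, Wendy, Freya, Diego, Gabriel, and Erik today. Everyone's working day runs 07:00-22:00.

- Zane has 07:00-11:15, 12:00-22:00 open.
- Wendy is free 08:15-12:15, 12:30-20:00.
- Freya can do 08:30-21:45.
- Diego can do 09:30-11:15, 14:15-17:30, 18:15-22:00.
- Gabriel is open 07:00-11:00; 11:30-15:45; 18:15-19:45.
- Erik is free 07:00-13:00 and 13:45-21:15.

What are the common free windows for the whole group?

Zane ∩ Wendy: 08:15-11:15, 12:00-12:15, 12:30-20:00.
Zane ∩ Wendy ∩ Freya: 08:30-11:15, 12:00-12:15, 12:30-20:00.
Zane ∩ Wendy ∩ Freya ∩ Diego: 09:30-11:15, 14:15-17:30, 18:15-20:00.
Zane ∩ Wendy ∩ Freya ∩ Diego ∩ Gabriel: 09:30-11:00, 14:15-15:45, 18:15-19:45.
Zane ∩ Wendy ∩ Freya ∩ Diego ∩ Gabriel ∩ Erik: 09:30-11:00, 14:15-15:45, 18:15-19:45.

09:30-11:00, 14:15-15:45, 18:15-19:45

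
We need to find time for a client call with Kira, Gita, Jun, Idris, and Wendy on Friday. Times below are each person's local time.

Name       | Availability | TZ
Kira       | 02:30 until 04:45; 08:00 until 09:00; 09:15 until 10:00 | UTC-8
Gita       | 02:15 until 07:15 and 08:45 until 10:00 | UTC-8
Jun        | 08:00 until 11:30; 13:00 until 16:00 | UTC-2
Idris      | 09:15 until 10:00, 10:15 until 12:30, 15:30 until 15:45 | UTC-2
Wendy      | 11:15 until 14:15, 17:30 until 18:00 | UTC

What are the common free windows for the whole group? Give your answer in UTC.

11:15-12:00, 12:15-12:45, 17:30-17:45

Kira in UTC: 10:30-12:45, 16:00-17:00, 17:15-18:00 (add 8h to convert from UTC-8).
Gita in UTC: 10:15-15:15, 16:45-18:00 (add 8h to convert from UTC-8).
Jun in UTC: 10:00-13:30, 15:00-18:00 (add 2h to convert from UTC-2).
Idris in UTC: 11:15-12:00, 12:15-14:30, 17:30-17:45 (add 2h to convert from UTC-2).
Wendy in UTC: 11:15-14:15, 17:30-18:00.
Kira ∩ Gita: 10:30-12:45, 16:45-17:00, 17:15-18:00.
Kira ∩ Gita ∩ Jun: 10:30-12:45, 16:45-17:00, 17:15-18:00.
Kira ∩ Gita ∩ Jun ∩ Idris: 11:15-12:00, 12:15-12:45, 17:30-17:45.
Kira ∩ Gita ∩ Jun ∩ Idris ∩ Wendy: 11:15-12:00, 12:15-12:45, 17:30-17:45.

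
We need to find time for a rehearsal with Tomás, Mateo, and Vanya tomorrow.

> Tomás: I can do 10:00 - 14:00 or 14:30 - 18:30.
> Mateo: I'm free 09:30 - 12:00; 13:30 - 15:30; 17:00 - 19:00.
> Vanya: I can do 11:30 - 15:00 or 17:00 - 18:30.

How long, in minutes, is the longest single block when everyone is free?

90

Tomás ∩ Mateo: 10:00-12:00, 13:30-14:00, 14:30-15:30, 17:00-18:30.
Tomás ∩ Mateo ∩ Vanya: 11:30-12:00, 13:30-14:00, 14:30-15:00, 17:00-18:30.
The longest is 17:00-18:30 at 90 minutes.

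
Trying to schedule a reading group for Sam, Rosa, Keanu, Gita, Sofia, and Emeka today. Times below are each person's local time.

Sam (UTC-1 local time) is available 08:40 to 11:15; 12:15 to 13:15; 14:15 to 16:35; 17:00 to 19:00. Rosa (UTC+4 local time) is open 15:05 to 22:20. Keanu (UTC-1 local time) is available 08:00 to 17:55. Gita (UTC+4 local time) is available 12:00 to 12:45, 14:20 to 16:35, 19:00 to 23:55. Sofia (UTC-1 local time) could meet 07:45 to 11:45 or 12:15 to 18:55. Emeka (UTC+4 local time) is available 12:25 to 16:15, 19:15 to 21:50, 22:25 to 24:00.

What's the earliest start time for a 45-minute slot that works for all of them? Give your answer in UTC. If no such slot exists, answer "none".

Sam in UTC: 09:40-12:15, 13:15-14:15, 15:15-17:35, 18:00-20:00 (add 1h to convert from UTC-1).
Rosa in UTC: 11:05-18:20 (subtract 4h to convert from UTC+4).
Keanu in UTC: 09:00-18:55 (add 1h to convert from UTC-1).
Gita in UTC: 08:00-08:45, 10:20-12:35, 15:00-19:55 (subtract 4h to convert from UTC+4).
Sofia in UTC: 08:45-12:45, 13:15-19:55 (add 1h to convert from UTC-1).
Emeka in UTC: 08:25-12:15, 15:15-17:50, 18:25-20:00 (subtract 4h to convert from UTC+4).
Sam ∩ Rosa: 11:05-12:15, 13:15-14:15, 15:15-17:35, 18:00-18:20.
Sam ∩ Rosa ∩ Keanu: 11:05-12:15, 13:15-14:15, 15:15-17:35, 18:00-18:20.
Sam ∩ Rosa ∩ Keanu ∩ Gita: 11:05-12:15, 15:15-17:35, 18:00-18:20.
Sam ∩ Rosa ∩ Keanu ∩ Gita ∩ Sofia: 11:05-12:15, 15:15-17:35, 18:00-18:20.
Sam ∩ Rosa ∩ Keanu ∩ Gita ∩ Sofia ∩ Emeka: 11:05-12:15, 15:15-17:35.
Those are the intersection windows.
The first common window of at least 45 minutes is 11:05-12:15, so the earliest start is 11:05.

11:05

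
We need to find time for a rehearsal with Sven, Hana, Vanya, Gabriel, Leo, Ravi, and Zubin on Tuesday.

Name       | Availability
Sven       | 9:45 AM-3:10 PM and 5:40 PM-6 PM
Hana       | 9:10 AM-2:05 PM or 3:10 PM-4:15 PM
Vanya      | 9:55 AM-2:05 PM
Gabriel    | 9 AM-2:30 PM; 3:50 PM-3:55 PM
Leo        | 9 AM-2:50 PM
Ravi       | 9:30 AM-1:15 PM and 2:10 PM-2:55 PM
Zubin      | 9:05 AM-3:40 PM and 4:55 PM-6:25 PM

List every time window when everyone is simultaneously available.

09:55-13:15

Sven ∩ Hana: 09:45-14:05.
Sven ∩ Hana ∩ Vanya: 09:55-14:05.
Sven ∩ Hana ∩ Vanya ∩ Gabriel: 09:55-14:05.
Sven ∩ Hana ∩ Vanya ∩ Gabriel ∩ Leo: 09:55-14:05.
Sven ∩ Hana ∩ Vanya ∩ Gabriel ∩ Leo ∩ Ravi: 09:55-13:15.
Sven ∩ Hana ∩ Vanya ∩ Gabriel ∩ Leo ∩ Ravi ∩ Zubin: 09:55-13:15.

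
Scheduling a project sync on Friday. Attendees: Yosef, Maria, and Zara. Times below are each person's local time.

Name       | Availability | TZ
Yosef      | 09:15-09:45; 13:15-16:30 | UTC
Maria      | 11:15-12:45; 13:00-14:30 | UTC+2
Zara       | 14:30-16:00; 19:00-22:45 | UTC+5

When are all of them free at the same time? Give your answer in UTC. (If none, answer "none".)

09:30-09:45

Yosef in UTC: 09:15-09:45, 13:15-16:30.
Maria in UTC: 09:15-10:45, 11:00-12:30 (subtract 2h to convert from UTC+2).
Zara in UTC: 09:30-11:00, 14:00-17:45 (subtract 5h to convert from UTC+5).
Yosef ∩ Maria: 09:15-09:45.
Yosef ∩ Maria ∩ Zara: 09:30-09:45.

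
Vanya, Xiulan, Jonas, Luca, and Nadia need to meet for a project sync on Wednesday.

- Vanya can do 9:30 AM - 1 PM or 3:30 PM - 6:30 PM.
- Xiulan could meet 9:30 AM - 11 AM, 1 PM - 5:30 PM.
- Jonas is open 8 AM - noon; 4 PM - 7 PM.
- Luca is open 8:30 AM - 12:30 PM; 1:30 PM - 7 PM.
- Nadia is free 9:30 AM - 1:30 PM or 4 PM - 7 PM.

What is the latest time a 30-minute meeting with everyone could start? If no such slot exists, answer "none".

Vanya ∩ Xiulan: 09:30-11:00, 15:30-17:30.
Vanya ∩ Xiulan ∩ Jonas: 09:30-11:00, 16:00-17:30.
Vanya ∩ Xiulan ∩ Jonas ∩ Luca: 09:30-11:00, 16:00-17:30.
Vanya ∩ Xiulan ∩ Jonas ∩ Luca ∩ Nadia: 09:30-11:00, 16:00-17:30.
So the common availability across everyone is 09:30-11:00, 16:00-17:30.
The last common window of at least 30 minutes is 16:00-17:30; a 30-minute meeting can start as late as 17:00 and still end by 17:30.

17:00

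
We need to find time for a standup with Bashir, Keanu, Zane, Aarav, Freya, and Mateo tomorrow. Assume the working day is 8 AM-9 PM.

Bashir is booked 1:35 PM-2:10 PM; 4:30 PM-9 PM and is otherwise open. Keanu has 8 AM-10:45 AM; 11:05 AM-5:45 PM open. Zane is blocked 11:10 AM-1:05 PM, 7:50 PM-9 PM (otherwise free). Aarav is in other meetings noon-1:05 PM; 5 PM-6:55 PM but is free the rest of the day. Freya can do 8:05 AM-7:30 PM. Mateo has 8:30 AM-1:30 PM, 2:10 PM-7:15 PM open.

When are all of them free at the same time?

Bashir free: 08:00-13:35, 14:10-16:30 (invert busy blocks within the working day).
Keanu free: 08:00-10:45, 11:05-17:45.
Zane free: 08:00-11:10, 13:05-19:50 (invert busy blocks within the working day).
Aarav free: 08:00-12:00, 13:05-17:00, 18:55-21:00 (invert busy blocks within the working day).
Freya free: 08:05-19:30.
Mateo free: 08:30-13:30, 14:10-19:15.
Bashir ∩ Keanu: 08:00-10:45, 11:05-13:35, 14:10-16:30.
Bashir ∩ Keanu ∩ Zane: 08:00-10:45, 11:05-11:10, 13:05-13:35, 14:10-16:30.
Bashir ∩ Keanu ∩ Zane ∩ Aarav: 08:00-10:45, 11:05-11:10, 13:05-13:35, 14:10-16:30.
Bashir ∩ Keanu ∩ Zane ∩ Aarav ∩ Freya: 08:05-10:45, 11:05-11:10, 13:05-13:35, 14:10-16:30.
Bashir ∩ Keanu ∩ Zane ∩ Aarav ∩ Freya ∩ Mateo: 08:30-10:45, 11:05-11:10, 13:05-13:30, 14:10-16:30.

08:30-10:45, 11:05-11:10, 13:05-13:30, 14:10-16:30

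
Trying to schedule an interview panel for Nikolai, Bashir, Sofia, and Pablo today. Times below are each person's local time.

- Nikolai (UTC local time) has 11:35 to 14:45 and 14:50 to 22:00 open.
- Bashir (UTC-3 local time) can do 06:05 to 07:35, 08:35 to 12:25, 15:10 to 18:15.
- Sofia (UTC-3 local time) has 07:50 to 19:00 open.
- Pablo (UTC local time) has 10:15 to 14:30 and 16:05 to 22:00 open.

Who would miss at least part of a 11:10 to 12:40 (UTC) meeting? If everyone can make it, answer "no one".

Nikolai in UTC: 11:35-14:45, 14:50-22:00.
Bashir in UTC: 09:05-10:35, 11:35-15:25, 18:10-21:15 (add 3h to convert from UTC-3).
Sofia in UTC: 10:50-22:00 (add 3h to convert from UTC-3).
Pablo in UTC: 10:15-14:30, 16:05-22:00.
Nikolai: not fully free for 11:10-12:40. Bashir: not fully free for 11:10-12:40. Sofia: free for 11:10-12:40. Pablo: free for 11:10-12:40.

Bashir, Nikolai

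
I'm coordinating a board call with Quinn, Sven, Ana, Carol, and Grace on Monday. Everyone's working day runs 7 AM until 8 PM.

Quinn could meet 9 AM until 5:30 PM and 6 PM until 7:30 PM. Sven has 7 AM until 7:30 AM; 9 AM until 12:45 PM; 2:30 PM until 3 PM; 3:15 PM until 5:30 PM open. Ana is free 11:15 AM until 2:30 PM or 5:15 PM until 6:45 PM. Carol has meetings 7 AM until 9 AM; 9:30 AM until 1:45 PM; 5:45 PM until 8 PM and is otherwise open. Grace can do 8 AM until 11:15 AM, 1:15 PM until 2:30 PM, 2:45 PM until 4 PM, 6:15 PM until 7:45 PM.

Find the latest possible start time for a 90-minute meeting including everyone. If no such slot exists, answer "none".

none

Quinn free: 09:00-17:30, 18:00-19:30.
Sven free: 07:00-07:30, 09:00-12:45, 14:30-15:00, 15:15-17:30.
Ana free: 11:15-14:30, 17:15-18:45.
Carol free: 09:00-09:30, 13:45-17:45 (invert busy blocks within the working day).
Grace free: 08:00-11:15, 13:15-14:30, 14:45-16:00, 18:15-19:45.
Quinn ∩ Sven: 09:00-12:45, 14:30-15:00, 15:15-17:30.
Quinn ∩ Sven ∩ Ana: 11:15-12:45, 17:15-17:30.
Quinn ∩ Sven ∩ Ana ∩ Carol: 17:15-17:30.
Quinn ∩ Sven ∩ Ana ∩ Carol ∩ Grace: ∅.
There is no time when everyone is free.
No common window is at least 90 minutes long.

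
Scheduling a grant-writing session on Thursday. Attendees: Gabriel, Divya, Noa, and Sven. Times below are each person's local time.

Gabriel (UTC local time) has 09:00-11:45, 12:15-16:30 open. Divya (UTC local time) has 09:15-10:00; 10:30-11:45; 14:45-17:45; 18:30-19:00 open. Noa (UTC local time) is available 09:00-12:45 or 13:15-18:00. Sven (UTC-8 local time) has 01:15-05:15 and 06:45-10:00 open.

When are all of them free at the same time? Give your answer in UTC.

09:15-10:00, 10:30-11:45, 14:45-16:30

Gabriel in UTC: 09:00-11:45, 12:15-16:30.
Divya in UTC: 09:15-10:00, 10:30-11:45, 14:45-17:45, 18:30-19:00.
Noa in UTC: 09:00-12:45, 13:15-18:00.
Sven in UTC: 09:15-13:15, 14:45-18:00 (add 8h to convert from UTC-8).
Gabriel ∩ Divya: 09:15-10:00, 10:30-11:45, 14:45-16:30.
Gabriel ∩ Divya ∩ Noa: 09:15-10:00, 10:30-11:45, 14:45-16:30.
Gabriel ∩ Divya ∩ Noa ∩ Sven: 09:15-10:00, 10:30-11:45, 14:45-16:30.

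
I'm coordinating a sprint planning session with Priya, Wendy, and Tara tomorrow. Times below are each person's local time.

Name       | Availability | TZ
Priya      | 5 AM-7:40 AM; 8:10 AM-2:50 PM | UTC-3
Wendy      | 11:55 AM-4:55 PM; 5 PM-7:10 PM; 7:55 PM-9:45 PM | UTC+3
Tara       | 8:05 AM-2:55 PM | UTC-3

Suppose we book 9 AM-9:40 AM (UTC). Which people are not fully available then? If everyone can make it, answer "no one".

Priya in UTC: 08:00-10:40, 11:10-17:50 (add 3h to convert from UTC-3).
Wendy in UTC: 08:55-13:55, 14:00-16:10, 16:55-18:45 (subtract 3h to convert from UTC+3).
Tara in UTC: 11:05-17:55 (add 3h to convert from UTC-3).
Priya: free for 09:00-09:40. Wendy: free for 09:00-09:40. Tara: not fully free for 09:00-09:40.

Tara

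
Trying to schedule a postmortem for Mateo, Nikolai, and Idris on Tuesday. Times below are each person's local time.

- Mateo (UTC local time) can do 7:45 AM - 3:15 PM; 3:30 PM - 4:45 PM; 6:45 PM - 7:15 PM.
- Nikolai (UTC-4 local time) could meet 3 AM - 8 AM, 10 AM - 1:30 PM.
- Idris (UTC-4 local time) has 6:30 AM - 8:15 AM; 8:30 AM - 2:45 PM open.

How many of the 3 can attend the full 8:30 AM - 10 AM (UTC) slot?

Mateo in UTC: 07:45-15:15, 15:30-16:45, 18:45-19:15.
Nikolai in UTC: 07:00-12:00, 14:00-17:30 (add 4h to convert from UTC-4).
Idris in UTC: 10:30-12:15, 12:30-18:45 (add 4h to convert from UTC-4).
Mateo and Nikolai can make the full 08:30-10:00 slot — that's 2.

2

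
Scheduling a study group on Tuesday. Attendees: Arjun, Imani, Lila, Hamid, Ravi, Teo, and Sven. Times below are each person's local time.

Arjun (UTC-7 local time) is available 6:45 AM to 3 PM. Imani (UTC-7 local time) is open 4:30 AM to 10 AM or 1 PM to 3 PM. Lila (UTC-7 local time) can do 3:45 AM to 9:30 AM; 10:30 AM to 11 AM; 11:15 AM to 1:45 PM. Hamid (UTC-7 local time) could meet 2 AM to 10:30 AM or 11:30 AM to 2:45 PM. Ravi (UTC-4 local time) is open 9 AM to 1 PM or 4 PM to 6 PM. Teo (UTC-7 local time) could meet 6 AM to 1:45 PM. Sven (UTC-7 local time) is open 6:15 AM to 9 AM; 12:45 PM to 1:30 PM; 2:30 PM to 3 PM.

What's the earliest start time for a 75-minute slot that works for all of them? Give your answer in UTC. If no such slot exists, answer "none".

Arjun in UTC: 13:45-22:00 (add 7h to convert from UTC-7).
Imani in UTC: 11:30-17:00, 20:00-22:00 (add 7h to convert from UTC-7).
Lila in UTC: 10:45-16:30, 17:30-18:00, 18:15-20:45 (add 7h to convert from UTC-7).
Hamid in UTC: 09:00-17:30, 18:30-21:45 (add 7h to convert from UTC-7).
Ravi in UTC: 13:00-17:00, 20:00-22:00 (add 4h to convert from UTC-4).
Teo in UTC: 13:00-20:45 (add 7h to convert from UTC-7).
Sven in UTC: 13:15-16:00, 19:45-20:30, 21:30-22:00 (add 7h to convert from UTC-7).
Arjun ∩ Imani: 13:45-17:00, 20:00-22:00.
Arjun ∩ Imani ∩ Lila: 13:45-16:30, 20:00-20:45.
Arjun ∩ Imani ∩ Lila ∩ Hamid: 13:45-16:30, 20:00-20:45.
Arjun ∩ Imani ∩ Lila ∩ Hamid ∩ Ravi: 13:45-16:30, 20:00-20:45.
Arjun ∩ Imani ∩ Lila ∩ Hamid ∩ Ravi ∩ Teo: 13:45-16:30, 20:00-20:45.
Arjun ∩ Imani ∩ Lila ∩ Hamid ∩ Ravi ∩ Teo ∩ Sven: 13:45-16:00, 20:00-20:30.
The first common window of at least 75 minutes is 13:45-16:00, so the earliest start is 13:45.

13:45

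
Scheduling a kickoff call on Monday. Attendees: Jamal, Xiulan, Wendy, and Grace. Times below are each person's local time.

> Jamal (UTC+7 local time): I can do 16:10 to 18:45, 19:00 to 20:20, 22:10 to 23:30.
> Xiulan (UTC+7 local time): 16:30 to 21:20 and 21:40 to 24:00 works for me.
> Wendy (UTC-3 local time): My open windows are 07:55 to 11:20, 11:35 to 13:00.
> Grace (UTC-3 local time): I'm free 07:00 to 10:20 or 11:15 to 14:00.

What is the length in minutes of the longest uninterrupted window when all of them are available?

Jamal in UTC: 09:10-11:45, 12:00-13:20, 15:10-16:30 (subtract 7h to convert from UTC+7).
Xiulan in UTC: 09:30-14:20, 14:40-17:00 (subtract 7h to convert from UTC+7).
Wendy in UTC: 10:55-14:20, 14:35-16:00 (add 3h to convert from UTC-3).
Grace in UTC: 10:00-13:20, 14:15-17:00 (add 3h to convert from UTC-3).
Jamal ∩ Xiulan: 09:30-11:45, 12:00-13:20, 15:10-16:30.
Jamal ∩ Xiulan ∩ Wendy: 10:55-11:45, 12:00-13:20, 15:10-16:00.
Jamal ∩ Xiulan ∩ Wendy ∩ Grace: 10:55-11:45, 12:00-13:20, 15:10-16:00.
The longest is 12:00-13:20 at 80 minutes.

80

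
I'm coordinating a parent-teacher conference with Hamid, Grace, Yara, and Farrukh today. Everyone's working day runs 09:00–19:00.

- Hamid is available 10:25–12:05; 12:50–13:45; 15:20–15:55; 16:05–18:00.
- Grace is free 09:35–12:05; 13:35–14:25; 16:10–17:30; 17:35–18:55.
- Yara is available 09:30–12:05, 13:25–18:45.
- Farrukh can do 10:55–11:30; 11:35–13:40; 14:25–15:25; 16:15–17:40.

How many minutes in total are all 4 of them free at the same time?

Hamid ∩ Grace: 10:25-12:05, 13:35-13:45, 16:10-17:30, 17:35-18:00.
Hamid ∩ Grace ∩ Yara: 10:25-12:05, 13:35-13:45, 16:10-17:30, 17:35-18:00.
Hamid ∩ Grace ∩ Yara ∩ Farrukh: 10:55-11:30, 11:35-12:05, 13:35-13:40, 16:15-17:30, 17:35-17:40.
Summing the common windows: 35 + 30 + 5 + 75 + 5 = 150 minutes.

150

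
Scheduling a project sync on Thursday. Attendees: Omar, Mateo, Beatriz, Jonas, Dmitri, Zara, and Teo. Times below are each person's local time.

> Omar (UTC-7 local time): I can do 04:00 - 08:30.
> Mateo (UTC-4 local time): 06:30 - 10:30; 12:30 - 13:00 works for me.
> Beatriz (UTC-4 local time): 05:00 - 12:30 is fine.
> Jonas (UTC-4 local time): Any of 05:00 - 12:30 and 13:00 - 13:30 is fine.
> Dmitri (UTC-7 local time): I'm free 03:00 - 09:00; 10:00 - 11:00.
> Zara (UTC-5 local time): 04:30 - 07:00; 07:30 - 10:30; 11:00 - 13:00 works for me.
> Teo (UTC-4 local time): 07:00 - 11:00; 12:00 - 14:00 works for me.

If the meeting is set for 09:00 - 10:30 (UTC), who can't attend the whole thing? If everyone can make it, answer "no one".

Dmitri, Mateo, Omar, Teo, Zara

Omar in UTC: 11:00-15:30 (add 7h to convert from UTC-7).
Mateo in UTC: 10:30-14:30, 16:30-17:00 (add 4h to convert from UTC-4).
Beatriz in UTC: 09:00-16:30 (add 4h to convert from UTC-4).
Jonas in UTC: 09:00-16:30, 17:00-17:30 (add 4h to convert from UTC-4).
Dmitri in UTC: 10:00-16:00, 17:00-18:00 (add 7h to convert from UTC-7).
Zara in UTC: 09:30-12:00, 12:30-15:30, 16:00-18:00 (add 5h to convert from UTC-5).
Teo in UTC: 11:00-15:00, 16:00-18:00 (add 4h to convert from UTC-4).
Omar: not fully free for 09:00-10:30. Mateo: not fully free for 09:00-10:30. Beatriz: free for 09:00-10:30. Jonas: free for 09:00-10:30. Dmitri: not fully free for 09:00-10:30. Zara: not fully free for 09:00-10:30. Teo: not fully free for 09:00-10:30.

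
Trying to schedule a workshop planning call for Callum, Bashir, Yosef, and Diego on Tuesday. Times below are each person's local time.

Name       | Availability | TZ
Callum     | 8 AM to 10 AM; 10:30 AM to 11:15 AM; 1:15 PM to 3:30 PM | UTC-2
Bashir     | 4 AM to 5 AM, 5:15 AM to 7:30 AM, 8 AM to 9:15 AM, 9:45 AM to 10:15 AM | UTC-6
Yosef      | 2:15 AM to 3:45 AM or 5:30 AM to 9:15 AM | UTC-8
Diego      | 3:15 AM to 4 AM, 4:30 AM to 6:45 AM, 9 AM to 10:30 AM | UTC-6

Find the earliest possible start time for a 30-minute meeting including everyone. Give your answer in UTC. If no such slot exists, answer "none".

10:30

Callum in UTC: 10:00-12:00, 12:30-13:15, 15:15-17:30 (add 2h to convert from UTC-2).
Bashir in UTC: 10:00-11:00, 11:15-13:30, 14:00-15:15, 15:45-16:15 (add 6h to convert from UTC-6).
Yosef in UTC: 10:15-11:45, 13:30-17:15 (add 8h to convert from UTC-8).
Diego in UTC: 09:15-10:00, 10:30-12:45, 15:00-16:30 (add 6h to convert from UTC-6).
Callum ∩ Bashir: 10:00-11:00, 11:15-12:00, 12:30-13:15, 15:45-16:15.
Callum ∩ Bashir ∩ Yosef: 10:15-11:00, 11:15-11:45, 15:45-16:15.
Callum ∩ Bashir ∩ Yosef ∩ Diego: 10:30-11:00, 11:15-11:45, 15:45-16:15.
So the common availability across everyone is 10:30-11:00, 11:15-11:45, 15:45-16:15.
The first common window of at least 30 minutes is 10:30-11:00, so the earliest start is 10:30.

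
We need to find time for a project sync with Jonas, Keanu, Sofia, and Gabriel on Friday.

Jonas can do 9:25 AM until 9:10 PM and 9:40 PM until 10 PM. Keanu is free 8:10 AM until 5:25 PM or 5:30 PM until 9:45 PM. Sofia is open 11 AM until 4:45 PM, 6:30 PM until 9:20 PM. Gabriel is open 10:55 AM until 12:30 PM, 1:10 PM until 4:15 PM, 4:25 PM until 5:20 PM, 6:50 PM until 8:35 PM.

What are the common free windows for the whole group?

Jonas ∩ Keanu: 09:25-17:25, 17:30-21:10, 21:40-21:45.
Jonas ∩ Keanu ∩ Sofia: 11:00-16:45, 18:30-21:10.
Jonas ∩ Keanu ∩ Sofia ∩ Gabriel: 11:00-12:30, 13:10-16:15, 16:25-16:45, 18:50-20:35.
Those are the intersection windows.

11:00-12:30, 13:10-16:15, 16:25-16:45, 18:50-20:35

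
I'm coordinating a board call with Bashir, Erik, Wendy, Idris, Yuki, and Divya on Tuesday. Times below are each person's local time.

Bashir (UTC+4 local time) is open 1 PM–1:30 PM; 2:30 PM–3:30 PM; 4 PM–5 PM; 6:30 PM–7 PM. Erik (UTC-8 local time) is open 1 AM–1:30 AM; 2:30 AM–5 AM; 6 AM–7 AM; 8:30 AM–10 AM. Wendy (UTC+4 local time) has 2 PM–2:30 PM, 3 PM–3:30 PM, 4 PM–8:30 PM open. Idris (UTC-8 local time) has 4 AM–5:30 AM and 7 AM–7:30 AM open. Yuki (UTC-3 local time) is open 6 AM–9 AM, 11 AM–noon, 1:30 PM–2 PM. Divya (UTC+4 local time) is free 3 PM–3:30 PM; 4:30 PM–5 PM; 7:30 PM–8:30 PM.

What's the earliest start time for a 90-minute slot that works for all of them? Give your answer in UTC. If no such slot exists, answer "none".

Bashir in UTC: 09:00-09:30, 10:30-11:30, 12:00-13:00, 14:30-15:00 (subtract 4h to convert from UTC+4).
Erik in UTC: 09:00-09:30, 10:30-13:00, 14:00-15:00, 16:30-18:00 (add 8h to convert from UTC-8).
Wendy in UTC: 10:00-10:30, 11:00-11:30, 12:00-16:30 (subtract 4h to convert from UTC+4).
Idris in UTC: 12:00-13:30, 15:00-15:30 (add 8h to convert from UTC-8).
Yuki in UTC: 09:00-12:00, 14:00-15:00, 16:30-17:00 (add 3h to convert from UTC-3).
Divya in UTC: 11:00-11:30, 12:30-13:00, 15:30-16:30 (subtract 4h to convert from UTC+4).
Bashir ∩ Erik: 09:00-09:30, 10:30-11:30, 12:00-13:00, 14:30-15:00.
Bashir ∩ Erik ∩ Wendy: 11:00-11:30, 12:00-13:00, 14:30-15:00.
Bashir ∩ Erik ∩ Wendy ∩ Idris: 12:00-13:00.
Bashir ∩ Erik ∩ Wendy ∩ Idris ∩ Yuki: ∅.
Bashir ∩ Erik ∩ Wendy ∩ Idris ∩ Yuki ∩ Divya: ∅.
There is no time when everyone is free.
No common window is at least 90 minutes long.

none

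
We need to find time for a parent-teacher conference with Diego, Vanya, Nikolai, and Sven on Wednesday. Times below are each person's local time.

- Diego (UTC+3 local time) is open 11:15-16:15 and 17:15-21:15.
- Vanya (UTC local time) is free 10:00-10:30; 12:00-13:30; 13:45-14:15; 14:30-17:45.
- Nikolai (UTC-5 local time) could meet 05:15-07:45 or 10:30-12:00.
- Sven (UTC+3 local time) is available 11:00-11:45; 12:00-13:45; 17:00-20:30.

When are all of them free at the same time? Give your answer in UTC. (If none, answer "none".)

Diego in UTC: 08:15-13:15, 14:15-18:15 (subtract 3h to convert from UTC+3).
Vanya in UTC: 10:00-10:30, 12:00-13:30, 13:45-14:15, 14:30-17:45.
Nikolai in UTC: 10:15-12:45, 15:30-17:00 (add 5h to convert from UTC-5).
Sven in UTC: 08:00-08:45, 09:00-10:45, 14:00-17:30 (subtract 3h to convert from UTC+3).
Diego ∩ Vanya: 10:00-10:30, 12:00-13:15, 14:30-17:45.
Diego ∩ Vanya ∩ Nikolai: 10:15-10:30, 12:00-12:45, 15:30-17:00.
Diego ∩ Vanya ∩ Nikolai ∩ Sven: 10:15-10:30, 15:30-17:00.

10:15-10:30, 15:30-17:00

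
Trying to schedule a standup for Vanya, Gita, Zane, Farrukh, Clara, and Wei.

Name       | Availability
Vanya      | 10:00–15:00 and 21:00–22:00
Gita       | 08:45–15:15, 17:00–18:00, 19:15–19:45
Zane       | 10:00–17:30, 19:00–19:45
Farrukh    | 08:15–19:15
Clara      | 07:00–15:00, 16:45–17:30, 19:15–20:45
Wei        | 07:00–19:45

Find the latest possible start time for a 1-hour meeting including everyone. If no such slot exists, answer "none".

Vanya ∩ Gita: 10:00-15:00.
Vanya ∩ Gita ∩ Zane: 10:00-15:00.
Vanya ∩ Gita ∩ Zane ∩ Farrukh: 10:00-15:00.
Vanya ∩ Gita ∩ Zane ∩ Farrukh ∩ Clara: 10:00-15:00.
Vanya ∩ Gita ∩ Zane ∩ Farrukh ∩ Clara ∩ Wei: 10:00-15:00.
The last common window of at least 60 minutes is 10:00-15:00; a 60-minute meeting can start as late as 14:00 and still end by 15:00.

14:00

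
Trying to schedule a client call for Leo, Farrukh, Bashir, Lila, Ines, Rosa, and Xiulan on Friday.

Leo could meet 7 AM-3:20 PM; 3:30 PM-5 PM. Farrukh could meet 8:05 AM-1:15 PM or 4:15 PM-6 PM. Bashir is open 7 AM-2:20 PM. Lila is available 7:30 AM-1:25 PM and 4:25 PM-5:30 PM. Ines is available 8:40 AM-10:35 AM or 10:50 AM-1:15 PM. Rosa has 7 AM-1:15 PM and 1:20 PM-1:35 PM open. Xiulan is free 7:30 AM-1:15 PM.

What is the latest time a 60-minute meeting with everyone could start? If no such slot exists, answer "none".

Leo ∩ Farrukh: 08:05-13:15, 16:15-17:00.
Leo ∩ Farrukh ∩ Bashir: 08:05-13:15.
Leo ∩ Farrukh ∩ Bashir ∩ Lila: 08:05-13:15.
Leo ∩ Farrukh ∩ Bashir ∩ Lila ∩ Ines: 08:40-10:35, 10:50-13:15.
Leo ∩ Farrukh ∩ Bashir ∩ Lila ∩ Ines ∩ Rosa: 08:40-10:35, 10:50-13:15.
Leo ∩ Farrukh ∩ Bashir ∩ Lila ∩ Ines ∩ Rosa ∩ Xiulan: 08:40-10:35, 10:50-13:15.
So the common availability across everyone is 08:40-10:35, 10:50-13:15.
The last common window of at least 60 minutes is 10:50-13:15; a 60-minute meeting can start as late as 12:15 and still end by 13:15.

12:15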